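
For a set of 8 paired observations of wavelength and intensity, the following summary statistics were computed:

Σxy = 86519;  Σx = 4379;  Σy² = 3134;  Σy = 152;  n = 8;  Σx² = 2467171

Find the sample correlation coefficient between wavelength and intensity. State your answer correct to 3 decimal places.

0.798

Sxx = Σx² − (Σx)²/n = 2467171 − 2396955.125 = 70215.875
Sxy = Σxy − (Σx)(Σy)/n = 86519 − 83201 = 3318
Syy = Σy² − (Σy)²/n = 3134 − 2888 = 246
r = Sxy/√(Sxx·Syy) = 3318/√(17273105.25) = 3318/4156.092546 = 0.798346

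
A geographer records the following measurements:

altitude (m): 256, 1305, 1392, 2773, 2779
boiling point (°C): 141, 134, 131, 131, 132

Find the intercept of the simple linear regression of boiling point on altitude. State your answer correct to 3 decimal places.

139.124

n = 5, Σx = 8505, Σy = 669, Σxy = 1123409, Σx² = 19118595
Sxx = Σx² − (Σx)²/n = 19118595 − 14467005 = 4651590
Sxy = Σxy − (Σx)(Σy)/n = 1123409 − 1137969 = -14560
b = Sxy/Sxx = -14560/4651590 = -0.003130
a = ȳ − b·x̄ = 133.8 − (-0.003130)·1701 = 139.124321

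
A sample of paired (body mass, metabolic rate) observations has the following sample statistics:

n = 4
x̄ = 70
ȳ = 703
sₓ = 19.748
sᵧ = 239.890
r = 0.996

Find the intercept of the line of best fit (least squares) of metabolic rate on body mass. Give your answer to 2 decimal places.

b = r · sᵧ/sₓ = 0.996 · 239.89/19.748 = 12.098969
a = ȳ − b·x̄ = 703 − 12.098969·70 = -143.927831

-143.93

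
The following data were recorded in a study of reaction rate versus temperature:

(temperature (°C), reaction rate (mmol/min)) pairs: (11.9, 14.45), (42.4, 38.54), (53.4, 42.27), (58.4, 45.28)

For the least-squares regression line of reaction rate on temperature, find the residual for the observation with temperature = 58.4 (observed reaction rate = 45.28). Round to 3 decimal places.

n = 4, Σx = 166.1, Σy = 140.54, Σxy = 6707.621, Σx² = 8201.49
Sxx = Σx² − (Σx)²/n = 8201.49 − 6897.3025 = 1304.1875
Sxy = Σxy − (Σx)(Σy)/n = 6707.621 − 5835.9235 = 871.6975
b = Sxy/Sxx = 871.6975/1304.1875 = 0.668384
a = ȳ − b·x̄ = 35.135 − 0.668384·41.525 = 7.380372
ŷ(58.4) = 7.380372 + 0.668384·58.4 = 46.413973
residual = y − ŷ = 45.28 − 46.413973 = -1.133973

-1.134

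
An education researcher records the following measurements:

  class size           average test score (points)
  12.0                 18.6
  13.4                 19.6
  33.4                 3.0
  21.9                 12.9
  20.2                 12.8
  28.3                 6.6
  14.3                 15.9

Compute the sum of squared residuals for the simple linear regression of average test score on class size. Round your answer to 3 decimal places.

n = 7, Σx = 143.5, Σy = 89.4, Σxy = 1541.26, Σx² = 3332.15, Σy² = 1365.74
Sxx = Σx² − (Σx)²/n = 3332.15 − 2941.75 = 390.4
Sxy = Σxy − (Σx)(Σy)/n = 1541.26 − 1832.7 = -291.44
Syy = Σy² − (Σy)²/n = 1365.74 − 1141.765714 = 223.974286
b = Sxy/Sxx = -291.44/390.4 = -0.746516
SSE = Syy − b·Sxy = 223.974286 − (-0.746516)·(-291.44) = 6.409548

6.410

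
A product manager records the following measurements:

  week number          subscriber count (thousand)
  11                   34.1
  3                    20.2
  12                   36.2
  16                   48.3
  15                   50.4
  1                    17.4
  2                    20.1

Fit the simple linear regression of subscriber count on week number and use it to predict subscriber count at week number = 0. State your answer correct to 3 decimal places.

n = 7, Σx = 60, Σy = 226.7, Σxy = 2456.5, Σx² = 760
Sxx = Σx² − (Σx)²/n = 760 − 514.285714 = 245.714286
Sxy = Σxy − (Σx)(Σy)/n = 2456.5 − 1943.142857 = 513.357143
b = Sxy/Sxx = 513.357143/245.714286 = 2.089244
a = ȳ − b·x̄ = 32.385714 − 2.089244·8.571429 = 14.477907
ŷ(0) = a + b·0 = 14.477907 + 2.089244·0 = 14.477907

14.478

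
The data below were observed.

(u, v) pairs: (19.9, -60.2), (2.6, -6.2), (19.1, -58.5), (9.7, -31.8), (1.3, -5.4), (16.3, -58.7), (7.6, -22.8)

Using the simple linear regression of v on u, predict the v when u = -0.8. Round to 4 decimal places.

n = 7, Σx = 76.5, Σy = -243.6, Σxy = -3777.02, Σx² = 1186.81
Sxx = Σx² − (Σx)²/n = 1186.81 − 836.035714 = 350.774286
Sxy = Σxy − (Σx)(Σy)/n = -3777.02 − (-2662.2) = -1114.82
b = Sxy/Sxx = -1114.82/350.774286 = -3.178169
a = ȳ − b·x̄ = -34.8 − (-3.178169)·10.928571 = -0.067152
ŷ(-0.8) = a + b·-0.8 = -0.067152 + (-3.178169)·(-0.8) = 2.475383

2.4754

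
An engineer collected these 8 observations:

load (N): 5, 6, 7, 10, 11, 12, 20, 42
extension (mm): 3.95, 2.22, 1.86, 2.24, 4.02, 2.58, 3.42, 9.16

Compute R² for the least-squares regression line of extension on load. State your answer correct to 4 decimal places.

n = 8, Σx = 113, Σy = 29.45, Σxy = 596.79, Σx² = 2639, Σy² = 147.4269
Sxx = Σx² − (Σx)²/n = 2639 − 1596.125 = 1042.875
Sxy = Σxy − (Σx)(Σy)/n = 596.79 − 415.98125 = 180.80875
Syy = Σy² − (Σy)²/n = 147.4269 − 108.412813 = 39.014088
R² = Sxy²/(Sxx·Syy) = (180.80875)²/(1042.875·39.014088) = 0.803499

0.8035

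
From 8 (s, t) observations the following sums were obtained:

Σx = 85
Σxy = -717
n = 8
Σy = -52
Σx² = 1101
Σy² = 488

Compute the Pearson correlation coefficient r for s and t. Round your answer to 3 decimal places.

-0.955

Sxx = Σx² − (Σx)²/n = 1101 − 903.125 = 197.875
Sxy = Σxy − (Σx)(Σy)/n = -717 − (-552.5) = -164.5
Syy = Σy² − (Σy)²/n = 488 − 338 = 150
r = Sxy/√(Sxx·Syy) = -164.5/√(29681.25) = -164.5/172.282472 = -0.954827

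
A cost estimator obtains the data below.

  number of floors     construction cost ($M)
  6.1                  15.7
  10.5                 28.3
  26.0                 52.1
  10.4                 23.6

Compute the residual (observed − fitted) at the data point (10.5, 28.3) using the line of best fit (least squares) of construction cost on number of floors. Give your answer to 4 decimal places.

n = 4, Σx = 53, Σy = 119.7, Σxy = 1992.96, Σx² = 931.62
Sxx = Σx² − (Σx)²/n = 931.62 − 702.25 = 229.37
Sxy = Σxy − (Σx)(Σy)/n = 1992.96 − 1586.025 = 406.935
b = Sxy/Sxx = 406.935/229.37 = 1.774142
a = ȳ − b·x̄ = 29.925 − 1.774142·13.25 = 6.417616
ŷ(10.5) = 6.417616 + 1.774142·10.5 = 25.046109
residual = y − ŷ = 28.3 − 25.046109 = 3.253891

3.2539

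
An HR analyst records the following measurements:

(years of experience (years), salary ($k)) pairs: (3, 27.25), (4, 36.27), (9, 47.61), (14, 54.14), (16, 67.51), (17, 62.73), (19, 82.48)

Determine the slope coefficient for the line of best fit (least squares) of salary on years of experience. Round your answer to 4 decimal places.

n = 7, Σx = 82, Σy = 377.99, Σxy = 5126.97, Σx² = 1208
Sxx = Σx² − (Σx)²/n = 1208 − 960.571429 = 247.428571
Sxy = Σxy − (Σx)(Σy)/n = 5126.97 − 4427.882857 = 699.087143
b = Sxy/Sxx = 699.087143/247.428571 = 2.825410

2.8254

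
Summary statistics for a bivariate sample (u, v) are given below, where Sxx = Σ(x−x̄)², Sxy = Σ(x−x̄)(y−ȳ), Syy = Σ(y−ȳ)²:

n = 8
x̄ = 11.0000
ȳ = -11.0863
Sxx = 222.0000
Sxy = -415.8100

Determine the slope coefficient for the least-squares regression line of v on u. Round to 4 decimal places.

-1.8730

b = Sxy/Sxx = -415.81/222 = -1.873018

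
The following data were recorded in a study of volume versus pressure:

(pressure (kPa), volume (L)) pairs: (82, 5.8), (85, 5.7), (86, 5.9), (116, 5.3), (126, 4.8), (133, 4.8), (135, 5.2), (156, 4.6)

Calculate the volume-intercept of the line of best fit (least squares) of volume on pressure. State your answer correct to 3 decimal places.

n = 8, Σx = 919, Σy = 42.1, Σxy = 4745.1, Σx² = 110927
Sxx = Σx² − (Σx)²/n = 110927 − 105570.125 = 5356.875
Sxy = Σxy − (Σx)(Σy)/n = 4745.1 − 4836.2375 = -91.1375
b = Sxy/Sxx = -91.1375/5356.875 = -0.017013
a = ȳ − b·x̄ = 5.2625 − (-0.017013)·114.875 = 7.216890

7.217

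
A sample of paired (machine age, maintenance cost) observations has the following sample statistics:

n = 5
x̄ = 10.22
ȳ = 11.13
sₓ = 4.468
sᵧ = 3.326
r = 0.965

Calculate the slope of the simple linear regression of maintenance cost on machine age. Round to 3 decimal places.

0.718

b = r · sᵧ/sₓ = 0.965 · 3.326/4.468 = 0.718350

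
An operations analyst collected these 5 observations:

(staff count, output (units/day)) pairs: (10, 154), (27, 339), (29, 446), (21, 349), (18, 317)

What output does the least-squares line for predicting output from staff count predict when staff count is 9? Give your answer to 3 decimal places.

n = 5, Σx = 105, Σy = 1605, Σxy = 36662, Σx² = 2435
Sxx = Σx² − (Σx)²/n = 2435 − 2205 = 230
Sxy = Σxy − (Σx)(Σy)/n = 36662 − 33705 = 2957
b = Sxy/Sxx = 2957/230 = 12.856522
a = ȳ − b·x̄ = 321 − 12.856522·21 = 51.013043
ŷ(9) = a + b·9 = 51.013043 + 12.856522·9 = 166.721739

166.722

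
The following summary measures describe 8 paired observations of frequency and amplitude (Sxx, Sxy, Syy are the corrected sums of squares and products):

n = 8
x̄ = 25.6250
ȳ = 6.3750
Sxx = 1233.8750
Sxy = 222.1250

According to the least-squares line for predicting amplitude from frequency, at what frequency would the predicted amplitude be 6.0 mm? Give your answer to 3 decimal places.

b = Sxy/Sxx = 222.125/1233.875 = 0.180022
a = ȳ − b·x̄ = 6.375 − 0.180022·25.625 = 1.761929
Set a + b·x = 6.0: x = (6.0 − 1.761929) / 0.180022 = 23.541925

23.542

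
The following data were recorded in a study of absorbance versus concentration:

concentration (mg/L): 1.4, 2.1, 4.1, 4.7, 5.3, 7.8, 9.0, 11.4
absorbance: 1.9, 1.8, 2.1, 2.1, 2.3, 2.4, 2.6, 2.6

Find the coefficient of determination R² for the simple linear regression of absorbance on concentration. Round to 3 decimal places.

0.921

n = 8, Σx = 45.8, Σy = 17.8, Σxy = 108.87, Σx² = 345.16, Σy² = 40.24
Sxx = Σx² − (Σx)²/n = 345.16 − 262.205 = 82.955
Sxy = Σxy − (Σx)(Σy)/n = 108.87 − 101.905 = 6.965
Syy = Σy² − (Σy)²/n = 40.24 − 39.605 = 0.635
R² = Sxy²/(Sxx·Syy) = (6.965)²/(82.955·0.635) = 0.920929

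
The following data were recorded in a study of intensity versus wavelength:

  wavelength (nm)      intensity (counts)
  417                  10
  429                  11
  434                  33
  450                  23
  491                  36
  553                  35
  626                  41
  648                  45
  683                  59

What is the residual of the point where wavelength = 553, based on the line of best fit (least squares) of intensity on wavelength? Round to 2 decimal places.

-1.23

n = 9, Σx = 4731, Σy = 293, Σxy = 165715, Σx² = 2573945
Sxx = Σx² − (Σx)²/n = 2573945 − 2486929 = 87016
Sxy = Σxy − (Σx)(Σy)/n = 165715 − 154020.333333 = 11694.666667
b = Sxy/Sxx = 11694.666667/87016 = 0.134397
a = ȳ − b·x̄ = 32.555556 − 0.134397·525.666667 = -38.092330
ŷ(553) = -38.092330 + 0.134397·553 = 36.229066
residual = y − ŷ = 35 − 36.229066 = -1.229066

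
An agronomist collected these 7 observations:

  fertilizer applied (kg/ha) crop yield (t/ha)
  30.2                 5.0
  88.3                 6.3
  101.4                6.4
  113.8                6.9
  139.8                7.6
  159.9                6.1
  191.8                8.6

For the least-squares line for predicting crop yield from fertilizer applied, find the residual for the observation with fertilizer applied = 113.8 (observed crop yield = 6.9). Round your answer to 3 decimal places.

0.274

n = 7, Σx = 825.2, Σy = 46.9, Σxy = 5828.82, Σx² = 113840.62
Sxx = Σx² − (Σx)²/n = 113840.62 − 97279.291429 = 16561.328571
Sxy = Σxy − (Σx)(Σy)/n = 5828.82 − 5528.84 = 299.98
b = Sxy/Sxx = 299.98/16561.328571 = 0.018113
a = ȳ − b·x̄ = 6.7 − 0.018113·117.885714 = 4.564703
ŷ(113.8) = 4.564703 + 0.018113·113.8 = 6.625994
residual = y − ŷ = 6.9 − 6.625994 = 0.274006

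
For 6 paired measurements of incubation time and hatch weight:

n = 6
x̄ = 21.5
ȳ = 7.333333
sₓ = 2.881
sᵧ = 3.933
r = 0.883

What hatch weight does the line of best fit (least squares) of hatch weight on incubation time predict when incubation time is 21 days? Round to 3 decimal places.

b = r · sᵧ/sₓ = 0.883 · 3.933/2.881 = 1.205428
a = ȳ − b·x̄ = 7.333333 − 1.205428·21.5 = -18.583376
ŷ(21) = a + b·21 = -18.583376 + 1.205428·21 = 6.730619

6.731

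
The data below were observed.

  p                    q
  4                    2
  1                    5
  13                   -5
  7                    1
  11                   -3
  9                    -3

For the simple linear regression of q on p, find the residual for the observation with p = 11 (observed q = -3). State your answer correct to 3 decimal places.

0.402

n = 6, Σx = 45, Σy = -3, Σxy = -105, Σx² = 437
Sxx = Σx² − (Σx)²/n = 437 − 337.5 = 99.5
Sxy = Σxy − (Σx)(Σy)/n = -105 − (-22.5) = -82.5
b = Sxy/Sxx = -82.5/99.5 = -0.829146
a = ȳ − b·x̄ = -0.5 − (-0.829146)·7.5 = 5.718593
ŷ(11) = 5.718593 + (-0.829146)·11 = -3.402010
residual = y − ŷ = -3 − (-3.402010) = 0.402010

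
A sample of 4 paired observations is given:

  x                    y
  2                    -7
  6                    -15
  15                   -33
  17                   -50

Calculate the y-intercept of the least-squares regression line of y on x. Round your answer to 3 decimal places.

n = 4, Σx = 40, Σy = -105, Σxy = -1449, Σx² = 554
Sxx = Σx² − (Σx)²/n = 554 − 400 = 154
Sxy = Σxy − (Σx)(Σy)/n = -1449 − (-1050) = -399
b = Sxy/Sxx = -399/154 = -2.590909
a = ȳ − b·x̄ = -26.25 − (-2.590909)·10 = -0.340909

-0.341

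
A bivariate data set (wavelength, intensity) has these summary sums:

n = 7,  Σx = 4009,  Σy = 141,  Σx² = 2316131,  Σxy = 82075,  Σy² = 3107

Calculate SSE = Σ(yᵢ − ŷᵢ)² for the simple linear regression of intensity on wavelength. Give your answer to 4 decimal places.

179.9541

Sxx = Σx² − (Σx)²/n = 2316131 − 2296011.571429 = 20119.428571
Sxy = Σxy − (Σx)(Σy)/n = 82075 − 80752.714286 = 1322.285714
Syy = Σy² − (Σy)²/n = 3107 − 2840.142857 = 266.857143
b = Sxy/Sxx = 1322.285714/20119.428571 = 0.065722
SSE = Syy − b·Sxy = 266.857143 − 0.065722·1322.285714 = 179.954103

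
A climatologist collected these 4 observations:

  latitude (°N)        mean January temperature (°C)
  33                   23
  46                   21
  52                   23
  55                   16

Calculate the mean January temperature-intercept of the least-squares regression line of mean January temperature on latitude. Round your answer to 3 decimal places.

30.295

n = 4, Σx = 186, Σy = 83, Σxy = 3801, Σx² = 8934
Sxx = Σx² − (Σx)²/n = 8934 − 8649 = 285
Sxy = Σxy − (Σx)(Σy)/n = 3801 − 3859.5 = -58.5
b = Sxy/Sxx = -58.5/285 = -0.205263
a = ȳ − b·x̄ = 20.75 − (-0.205263)·46.5 = 30.294737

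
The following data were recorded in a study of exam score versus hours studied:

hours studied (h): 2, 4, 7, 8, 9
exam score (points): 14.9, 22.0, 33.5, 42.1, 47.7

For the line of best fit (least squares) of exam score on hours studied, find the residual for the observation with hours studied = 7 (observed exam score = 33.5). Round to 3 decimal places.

-3.164

n = 5, Σx = 30, Σy = 160.2, Σxy = 1118.4, Σx² = 214
Sxx = Σx² − (Σx)²/n = 214 − 180 = 34
Sxy = Σxy − (Σx)(Σy)/n = 1118.4 − 961.2 = 157.2
b = Sxy/Sxx = 157.2/34 = 4.623529
a = ȳ − b·x̄ = 32.04 − 4.623529·6 = 4.298824
ŷ(7) = 4.298824 + 4.623529·7 = 36.663529
residual = y − ŷ = 33.5 − 36.663529 = -3.163529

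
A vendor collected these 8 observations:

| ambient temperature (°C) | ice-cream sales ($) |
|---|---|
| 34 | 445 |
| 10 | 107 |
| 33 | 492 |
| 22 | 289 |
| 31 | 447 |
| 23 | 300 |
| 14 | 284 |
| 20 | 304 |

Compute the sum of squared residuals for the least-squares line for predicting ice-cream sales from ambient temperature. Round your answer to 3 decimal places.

11717.401

n = 8, Σx = 187, Σy = 2668, Σxy = 69607, Σx² = 4915, Σy² = 997940
Sxx = Σx² − (Σx)²/n = 4915 − 4371.125 = 543.875
Sxy = Σxy − (Σx)(Σy)/n = 69607 − 62364.5 = 7242.5
Syy = Σy² − (Σy)²/n = 997940 − 889778 = 108162
b = Sxy/Sxx = 7242.5/543.875 = 13.316479
SSE = Syy − b·Sxy = 108162 − 13.316479·7242.5 = 11717.401057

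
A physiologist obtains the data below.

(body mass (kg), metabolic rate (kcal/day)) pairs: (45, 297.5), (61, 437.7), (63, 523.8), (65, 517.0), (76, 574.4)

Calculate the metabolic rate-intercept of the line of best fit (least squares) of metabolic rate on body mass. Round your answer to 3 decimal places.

-107.570

n = 5, Σx = 310, Σy = 2350.4, Σxy = 150346, Σx² = 19716
Sxx = Σx² − (Σx)²/n = 19716 − 19220 = 496
Sxy = Σxy − (Σx)(Σy)/n = 150346 − 145724.8 = 4621.2
b = Sxy/Sxx = 4621.2/496 = 9.316935
a = ȳ − b·x̄ = 470.08 − 9.316935·62 = -107.57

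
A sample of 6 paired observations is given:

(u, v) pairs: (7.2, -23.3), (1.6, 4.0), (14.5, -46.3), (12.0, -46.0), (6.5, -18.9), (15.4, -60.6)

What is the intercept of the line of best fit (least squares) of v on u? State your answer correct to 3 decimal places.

n = 6, Σx = 57.2, Σy = -191.1, Σxy = -2440.8, Σx² = 688.06
Sxx = Σx² − (Σx)²/n = 688.06 − 545.306667 = 142.753333
Sxy = Σxy − (Σx)(Σy)/n = -2440.8 − (-1821.82) = -618.98
b = Sxy/Sxx = -618.98/142.753333 = -4.336011
a = ȳ − b·x̄ = -31.85 − (-4.336011)·9.533333 = 9.486637

9.487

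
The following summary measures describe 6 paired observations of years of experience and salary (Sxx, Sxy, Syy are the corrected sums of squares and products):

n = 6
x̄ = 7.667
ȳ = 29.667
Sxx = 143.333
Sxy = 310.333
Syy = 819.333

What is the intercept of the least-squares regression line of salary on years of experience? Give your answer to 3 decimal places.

13.067

b = Sxy/Sxx = 310.333/143.333 = 2.165119
a = ȳ − b·x̄ = 29.667 − 2.165119·7.667 = 13.067033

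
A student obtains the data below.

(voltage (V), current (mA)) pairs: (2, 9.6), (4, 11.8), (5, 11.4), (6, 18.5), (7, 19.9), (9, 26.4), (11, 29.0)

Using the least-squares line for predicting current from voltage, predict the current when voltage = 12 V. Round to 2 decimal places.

n = 7, Σx = 44, Σy = 126.6, Σxy = 930.3, Σx² = 332
Sxx = Σx² − (Σx)²/n = 332 − 276.571429 = 55.428571
Sxy = Σxy − (Σx)(Σy)/n = 930.3 − 795.771429 = 134.528571
b = Sxy/Sxx = 134.528571/55.428571 = 2.427062
a = ȳ − b·x̄ = 18.085714 − 2.427062·6.285714 = 2.829897
ŷ(12) = a + b·12 = 2.829897 + 2.427062·12 = 31.954639

31.95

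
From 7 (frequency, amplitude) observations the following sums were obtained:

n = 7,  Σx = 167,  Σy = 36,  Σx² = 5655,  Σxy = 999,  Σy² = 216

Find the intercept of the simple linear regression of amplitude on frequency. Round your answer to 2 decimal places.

3.14

Sxx = Σx² − (Σx)²/n = 5655 − 3984.142857 = 1670.857143
Sxy = Σxy − (Σx)(Σy)/n = 999 − 858.857143 = 140.142857
b = Sxy/Sxx = 140.142857/1670.857143 = 0.083875
a = ȳ − b·x̄ = 5.142857 − 0.083875·23.857143 = 3.141843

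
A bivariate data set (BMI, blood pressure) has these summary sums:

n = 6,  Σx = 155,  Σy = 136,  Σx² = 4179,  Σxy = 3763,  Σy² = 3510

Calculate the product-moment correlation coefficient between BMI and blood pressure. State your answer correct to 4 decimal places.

Sxx = Σx² − (Σx)²/n = 4179 − 4004.166667 = 174.833333
Sxy = Σxy − (Σx)(Σy)/n = 3763 − 3513.333333 = 249.666667
Syy = Σy² − (Σy)²/n = 3510 − 3082.666667 = 427.333333
r = Sxy/√(Sxx·Syy) = 249.666667/√(74712.111111) = 249.666667/273.335163 = 0.913409

0.9134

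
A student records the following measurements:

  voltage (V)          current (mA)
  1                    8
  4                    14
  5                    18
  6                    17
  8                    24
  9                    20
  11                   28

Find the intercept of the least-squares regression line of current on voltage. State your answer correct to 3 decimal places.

6.763

n = 7, Σx = 44, Σy = 129, Σxy = 936, Σx² = 344
Sxx = Σx² − (Σx)²/n = 344 − 276.571429 = 67.428571
Sxy = Σxy − (Σx)(Σy)/n = 936 − 810.857143 = 125.142857
b = Sxy/Sxx = 125.142857/67.428571 = 1.855932
a = ȳ − b·x̄ = 18.428571 − 1.855932·6.285714 = 6.762712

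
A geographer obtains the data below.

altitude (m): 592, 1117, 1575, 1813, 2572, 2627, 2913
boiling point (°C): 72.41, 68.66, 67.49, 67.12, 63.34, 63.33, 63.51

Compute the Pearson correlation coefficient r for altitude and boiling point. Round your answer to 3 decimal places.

-0.979

n = 7, Σx = 13209, Σy = 465.86, Σxy = 861828.27, Σx² = 29367629, Σy² = 31073.5628
Sxx = Σx² − (Σx)²/n = 29367629 − 24925383 = 4442246
Sxy = Σxy − (Σx)(Σy)/n = 861828.27 − 879077.82 = -17249.55
Syy = Σy² − (Σy)²/n = 31073.5628 − 31003.648514 = 69.914286
r = Sxy/√(Sxx·Syy) = -17249.55/√(310576456.057143) = -17249.55/17623.179510 = -0.978799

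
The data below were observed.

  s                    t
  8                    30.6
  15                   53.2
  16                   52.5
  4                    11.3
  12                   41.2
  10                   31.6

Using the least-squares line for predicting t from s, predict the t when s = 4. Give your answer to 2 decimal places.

n = 6, Σx = 65, Σy = 220.4, Σxy = 2738.4, Σx² = 805
Sxx = Σx² − (Σx)²/n = 805 − 704.166667 = 100.833333
Sxy = Σxy − (Σx)(Σy)/n = 2738.4 − 2387.666667 = 350.733333
b = Sxy/Sxx = 350.733333/100.833333 = 3.478347
a = ȳ − b·x̄ = 36.733333 − 3.478347·10.833333 = -0.948760
ŷ(4) = a + b·4 = -0.948760 + 3.478347·4 = 12.964628

12.96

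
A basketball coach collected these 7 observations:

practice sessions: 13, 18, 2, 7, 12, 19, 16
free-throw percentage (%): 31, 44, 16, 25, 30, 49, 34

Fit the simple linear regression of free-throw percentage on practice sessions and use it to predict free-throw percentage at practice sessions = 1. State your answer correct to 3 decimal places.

12.924

n = 7, Σx = 87, Σy = 229, Σxy = 3237, Σx² = 1307
Sxx = Σx² − (Σx)²/n = 1307 − 1081.285714 = 225.714286
Sxy = Σxy − (Σx)(Σy)/n = 3237 − 2846.142857 = 390.857143
b = Sxy/Sxx = 390.857143/225.714286 = 1.731646
a = ȳ − b·x̄ = 32.714286 − 1.731646·12.428571 = 11.192405
ŷ(1) = a + b·1 = 11.192405 + 1.731646·1 = 12.924051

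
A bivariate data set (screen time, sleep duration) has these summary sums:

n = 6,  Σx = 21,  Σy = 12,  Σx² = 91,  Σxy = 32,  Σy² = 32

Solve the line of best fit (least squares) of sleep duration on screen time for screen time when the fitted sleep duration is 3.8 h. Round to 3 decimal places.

0.350

Sxx = Σx² − (Σx)²/n = 91 − 73.5 = 17.5
Sxy = Σxy − (Σx)(Σy)/n = 32 − 42 = -10
b = Sxy/Sxx = -10/17.5 = -0.571429
a = ȳ − b·x̄ = 2 − (-0.571429)·3.5 = 4
Set a + b·x = 3.8: x = (3.8 − 4) / (-0.571429) = 0.35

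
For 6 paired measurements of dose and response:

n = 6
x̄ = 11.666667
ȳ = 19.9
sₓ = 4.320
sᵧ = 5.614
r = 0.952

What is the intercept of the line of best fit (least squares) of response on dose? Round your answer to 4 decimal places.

5.4665

b = r · sᵧ/sₓ = 0.952 · 5.614/4.32 = 1.237159
a = ȳ − b·x̄ = 19.9 − 1.237159·11.666667 = 5.466475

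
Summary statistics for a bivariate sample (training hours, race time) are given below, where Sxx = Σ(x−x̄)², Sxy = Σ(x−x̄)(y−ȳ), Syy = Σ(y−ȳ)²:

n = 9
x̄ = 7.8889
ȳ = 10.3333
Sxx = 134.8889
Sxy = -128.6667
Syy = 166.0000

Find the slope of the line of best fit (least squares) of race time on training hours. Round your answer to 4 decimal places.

b = Sxy/Sxx = -128.6667/134.8889 = -0.953872

-0.9539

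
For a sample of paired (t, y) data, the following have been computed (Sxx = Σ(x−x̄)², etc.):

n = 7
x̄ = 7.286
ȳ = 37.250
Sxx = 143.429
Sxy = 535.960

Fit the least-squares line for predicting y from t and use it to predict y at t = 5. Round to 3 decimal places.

28.708

b = Sxy/Sxx = 535.96/143.429 = 3.736762
a = ȳ − b·x̄ = 37.25 − 3.736762·7.286 = 10.023954
ŷ(5) = a + b·5 = 10.023954 + 3.736762·5 = 28.707763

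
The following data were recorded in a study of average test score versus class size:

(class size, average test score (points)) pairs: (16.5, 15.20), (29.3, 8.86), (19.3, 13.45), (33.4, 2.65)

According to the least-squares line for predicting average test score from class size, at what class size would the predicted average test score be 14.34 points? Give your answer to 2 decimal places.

n = 4, Σx = 98.5, Σy = 40.16, Σxy = 858.493, Σx² = 2618.79
Sxx = Σx² − (Σx)²/n = 2618.79 − 2425.5625 = 193.2275
Sxy = Σxy − (Σx)(Σy)/n = 858.493 − 988.94 = -130.447
b = Sxy/Sxx = -130.447/193.2275 = -0.675095
a = ȳ − b·x̄ = 10.04 − (-0.675095)·24.625 = 26.664225
Set a + b·x = 14.34: x = (14.34 − 26.664225) / (-0.675095) = 18.255530

18.26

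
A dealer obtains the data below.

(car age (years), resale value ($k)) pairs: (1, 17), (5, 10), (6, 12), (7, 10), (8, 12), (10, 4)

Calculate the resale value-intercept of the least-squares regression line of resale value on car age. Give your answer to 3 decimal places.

n = 6, Σx = 37, Σy = 65, Σxy = 345, Σx² = 275
Sxx = Σx² − (Σx)²/n = 275 − 228.166667 = 46.833333
Sxy = Σxy − (Σx)(Σy)/n = 345 − 400.833333 = -55.833333
b = Sxy/Sxx = -55.833333/46.833333 = -1.192171
a = ȳ − b·x̄ = 10.833333 − (-1.192171)·6.166667 = 18.185053

18.185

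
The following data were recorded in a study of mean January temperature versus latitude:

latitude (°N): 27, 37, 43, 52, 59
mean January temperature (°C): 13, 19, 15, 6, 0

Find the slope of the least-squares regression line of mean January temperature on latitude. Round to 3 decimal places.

n = 5, Σx = 218, Σy = 53, Σxy = 2011, Σx² = 10132
Sxx = Σx² − (Σx)²/n = 10132 − 9504.8 = 627.2
Sxy = Σxy − (Σx)(Σy)/n = 2011 − 2310.8 = -299.8
b = Sxy/Sxx = -299.8/627.2 = -0.477997

-0.478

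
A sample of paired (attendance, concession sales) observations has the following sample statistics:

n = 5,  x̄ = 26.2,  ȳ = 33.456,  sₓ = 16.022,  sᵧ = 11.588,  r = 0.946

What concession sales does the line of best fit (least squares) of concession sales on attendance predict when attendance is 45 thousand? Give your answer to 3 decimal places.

46.319

b = r · sᵧ/sₓ = 0.946 · 11.588/16.022 = 0.684200
a = ȳ − b·x̄ = 33.456 − 0.684200·26.2 = 15.529967
ŷ(45) = a + b·45 = 15.529967 + 0.684200·45 = 46.318955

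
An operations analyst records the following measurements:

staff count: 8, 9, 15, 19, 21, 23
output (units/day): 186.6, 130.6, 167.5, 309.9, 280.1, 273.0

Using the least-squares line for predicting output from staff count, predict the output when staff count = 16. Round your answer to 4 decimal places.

n = 6, Σx = 95, Σy = 1347.7, Σxy = 23229.9, Σx² = 1701
Sxx = Σx² − (Σx)²/n = 1701 − 1504.166667 = 196.833333
Sxy = Σxy − (Σx)(Σy)/n = 23229.9 − 21338.583333 = 1891.316667
b = Sxy/Sxx = 1891.316667/196.833333 = 9.608721
a = ȳ − b·x̄ = 224.616667 − 9.608721·15.833333 = 72.478577
ŷ(16) = a + b·16 = 72.478577 + 9.608721·16 = 226.218120

226.2181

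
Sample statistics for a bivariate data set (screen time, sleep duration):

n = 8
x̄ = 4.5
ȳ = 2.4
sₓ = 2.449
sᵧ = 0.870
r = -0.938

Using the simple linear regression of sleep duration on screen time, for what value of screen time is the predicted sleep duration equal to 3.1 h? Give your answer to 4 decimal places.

2.3993

b = r · sᵧ/sₓ = -0.938 · 0.87/2.449 = -0.333222
a = ȳ − b·x̄ = 2.4 − (-0.333222)·4.5 = 3.899498
Set a + b·x = 3.1: x = (3.1 − 3.899498) / (-0.333222) = 2.399297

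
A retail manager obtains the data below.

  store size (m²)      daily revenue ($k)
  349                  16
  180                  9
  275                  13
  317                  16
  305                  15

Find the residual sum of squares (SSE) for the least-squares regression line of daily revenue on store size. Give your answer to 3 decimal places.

n = 5, Σx = 1426, Σy = 69, Σxy = 20426, Σx² = 423340, Σy² = 987
Sxx = Σx² − (Σx)²/n = 423340 − 406695.2 = 16644.8
Sxy = Σxy − (Σx)(Σy)/n = 20426 − 19678.8 = 747.2
Syy = Σy² − (Σy)²/n = 987 − 952.2 = 34.8
b = Sxy/Sxx = 747.2/16644.8 = 0.044891
SSE = Syy − b·Sxy = 34.8 − 0.044891·747.2 = 1.257522

1.258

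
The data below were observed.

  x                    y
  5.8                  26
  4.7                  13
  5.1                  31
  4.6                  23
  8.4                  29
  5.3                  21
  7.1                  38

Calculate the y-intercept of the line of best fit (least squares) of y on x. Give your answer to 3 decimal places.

n = 7, Σx = 41, Σy = 181, Σxy = 1100.5, Σx² = 251.96
Sxx = Σx² − (Σx)²/n = 251.96 − 240.142857 = 11.817143
Sxy = Σxy − (Σx)(Σy)/n = 1100.5 − 1060.142857 = 40.357143
b = Sxy/Sxx = 40.357143/11.817143 = 3.415135
a = ȳ − b·x̄ = 25.857143 − 3.415135·5.857143 = 5.854207

5.854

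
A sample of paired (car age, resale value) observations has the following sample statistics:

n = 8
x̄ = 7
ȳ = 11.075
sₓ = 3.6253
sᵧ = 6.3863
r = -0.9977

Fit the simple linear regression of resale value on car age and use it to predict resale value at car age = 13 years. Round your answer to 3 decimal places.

0.530

b = r · sᵧ/sₓ = -0.9977 · 6.3863/3.6253 = -1.757540
a = ȳ − b·x̄ = 11.075 − (-1.757540)·7 = 23.377783
ŷ(13) = a + b·13 = 23.377783 + (-1.757540)·13 = 0.529757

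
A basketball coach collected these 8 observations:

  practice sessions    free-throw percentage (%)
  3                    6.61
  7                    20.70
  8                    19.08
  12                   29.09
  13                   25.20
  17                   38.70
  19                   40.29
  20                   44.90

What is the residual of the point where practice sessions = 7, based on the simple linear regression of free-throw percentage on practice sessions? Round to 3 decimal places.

3.723

n = 8, Σx = 99, Σy = 224.57, Σxy = 3315.46, Σx² = 1485
Sxx = Σx² − (Σx)²/n = 1485 − 1225.125 = 259.875
Sxy = Σxy − (Σx)(Σy)/n = 3315.46 − 2779.05375 = 536.40625
b = Sxy/Sxx = 536.40625/259.875 = 2.064093
a = ȳ − b·x̄ = 28.07125 − 2.064093·12.375 = 2.528095
ŷ(7) = 2.528095 + 2.064093·7 = 16.976748
residual = y − ŷ = 20.70 − 16.976748 = 3.723252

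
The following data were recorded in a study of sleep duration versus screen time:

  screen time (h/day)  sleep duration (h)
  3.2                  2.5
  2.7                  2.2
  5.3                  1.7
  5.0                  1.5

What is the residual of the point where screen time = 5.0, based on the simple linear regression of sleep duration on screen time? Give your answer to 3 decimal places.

n = 4, Σx = 16.2, Σy = 7.9, Σxy = 30.45, Σx² = 70.62
Sxx = Σx² − (Σx)²/n = 70.62 − 65.61 = 5.01
Sxy = Σxy − (Σx)(Σy)/n = 30.45 − 31.995 = -1.545
b = Sxy/Sxx = -1.545/5.01 = -0.308383
a = ȳ − b·x̄ = 1.975 − (-0.308383)·4.05 = 3.223952
ŷ(5.0) = 3.223952 + (-0.308383)·5 = 1.682036
residual = y − ŷ = 1.5 − 1.682036 = -0.182036

-0.182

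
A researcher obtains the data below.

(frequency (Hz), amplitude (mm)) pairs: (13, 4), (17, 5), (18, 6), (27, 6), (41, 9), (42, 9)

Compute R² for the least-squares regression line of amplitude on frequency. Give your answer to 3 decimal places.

n = 6, Σx = 158, Σy = 39, Σxy = 1154, Σx² = 4956, Σy² = 275
Sxx = Σx² − (Σx)²/n = 4956 − 4160.666667 = 795.333333
Sxy = Σxy − (Σx)(Σy)/n = 1154 − 1027 = 127
Syy = Σy² − (Σy)²/n = 275 − 253.5 = 21.5
R² = Sxy²/(Sxx·Syy) = (127)²/(795.333333·21.5) = 0.943235

0.943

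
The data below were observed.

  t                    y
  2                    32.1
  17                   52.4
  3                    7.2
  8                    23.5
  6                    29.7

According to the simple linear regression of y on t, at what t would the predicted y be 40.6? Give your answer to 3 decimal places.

n = 5, Σx = 36, Σy = 144.9, Σxy = 1342.8, Σx² = 402
Sxx = Σx² − (Σx)²/n = 402 − 259.2 = 142.8
Sxy = Σxy − (Σx)(Σy)/n = 1342.8 − 1043.28 = 299.52
b = Sxy/Sxx = 299.52/142.8 = 2.097479
a = ȳ − b·x̄ = 28.98 − 2.097479·7.2 = 13.878151
Set a + b·x = 40.6: x = (40.6 − 13.878151) / 2.097479 = 12.739984

12.740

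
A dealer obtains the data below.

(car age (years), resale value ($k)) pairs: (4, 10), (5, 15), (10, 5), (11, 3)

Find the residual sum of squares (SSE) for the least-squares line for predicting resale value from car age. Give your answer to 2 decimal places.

20.53

n = 4, Σx = 30, Σy = 33, Σxy = 198, Σx² = 262, Σy² = 359
Sxx = Σx² − (Σx)²/n = 262 − 225 = 37
Sxy = Σxy − (Σx)(Σy)/n = 198 − 247.5 = -49.5
Syy = Σy² − (Σy)²/n = 359 − 272.25 = 86.75
b = Sxy/Sxx = -49.5/37 = -1.337838
SSE = Syy − b·Sxy = 86.75 − (-1.337838)·(-49.5) = 20.527027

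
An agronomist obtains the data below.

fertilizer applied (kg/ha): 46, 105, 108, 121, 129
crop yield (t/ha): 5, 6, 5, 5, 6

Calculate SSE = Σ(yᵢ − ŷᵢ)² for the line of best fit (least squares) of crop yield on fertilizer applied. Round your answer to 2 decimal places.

n = 5, Σx = 509, Σy = 27, Σxy = 2779, Σx² = 56087, Σy² = 147
Sxx = Σx² − (Σx)²/n = 56087 − 51816.2 = 4270.8
Sxy = Σxy − (Σx)(Σy)/n = 2779 − 2748.6 = 30.4
Syy = Σy² − (Σy)²/n = 147 − 145.8 = 1.2
b = Sxy/Sxx = 30.4/4270.8 = 0.007118
SSE = Syy − b·Sxy = 1.2 − 0.007118·30.4 = 0.983610

0.98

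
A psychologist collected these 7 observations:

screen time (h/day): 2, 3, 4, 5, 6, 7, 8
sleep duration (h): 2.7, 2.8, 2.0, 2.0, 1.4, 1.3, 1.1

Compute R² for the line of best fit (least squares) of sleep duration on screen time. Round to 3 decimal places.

0.926

n = 7, Σx = 35, Σy = 13.3, Σxy = 58.1, Σx² = 203, Σy² = 27.99
Sxx = Σx² − (Σx)²/n = 203 − 175 = 28
Sxy = Σxy − (Σx)(Σy)/n = 58.1 − 66.5 = -8.4
Syy = Σy² − (Σy)²/n = 27.99 − 25.27 = 2.72
R² = Sxy²/(Sxx·Syy) = (-8.4)²/(28·2.72) = 0.926471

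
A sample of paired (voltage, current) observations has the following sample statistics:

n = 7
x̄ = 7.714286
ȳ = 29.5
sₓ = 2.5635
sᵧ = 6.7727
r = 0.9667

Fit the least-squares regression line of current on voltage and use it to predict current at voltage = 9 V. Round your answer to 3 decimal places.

b = r · sᵧ/sₓ = 0.9667 · 6.7727/2.5635 = 2.553996
a = ȳ − b·x̄ = 29.5 − 2.553996·7.714286 = 9.797743
ŷ(9) = a + b·9 = 9.797743 + 2.553996·9 = 32.783709

32.784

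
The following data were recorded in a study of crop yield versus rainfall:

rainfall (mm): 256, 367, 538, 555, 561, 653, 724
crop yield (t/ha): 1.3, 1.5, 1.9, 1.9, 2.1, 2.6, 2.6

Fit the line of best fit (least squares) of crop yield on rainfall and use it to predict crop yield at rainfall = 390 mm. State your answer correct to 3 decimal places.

n = 7, Σx = 3654, Σy = 13.9, Σxy = 7718.3, Σx² = 2063000
Sxx = Σx² − (Σx)²/n = 2063000 − 1907388 = 155612
Sxy = Σxy − (Σx)(Σy)/n = 7718.3 − 7255.8 = 462.5
b = Sxy/Sxx = 462.5/155612 = 0.002972
a = ȳ − b·x̄ = 1.985714 − 0.002972·522 = 0.434259
ŷ(390) = a + b·390 = 0.434259 + 0.002972·390 = 1.593392

1.593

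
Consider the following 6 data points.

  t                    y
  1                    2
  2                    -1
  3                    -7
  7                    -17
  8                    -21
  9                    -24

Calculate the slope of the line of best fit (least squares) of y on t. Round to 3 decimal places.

-3.172

n = 6, Σx = 30, Σy = -68, Σxy = -524, Σx² = 208
Sxx = Σx² − (Σx)²/n = 208 − 150 = 58
Sxy = Σxy − (Σx)(Σy)/n = -524 − (-340) = -184
b = Sxy/Sxx = -184/58 = -3.172414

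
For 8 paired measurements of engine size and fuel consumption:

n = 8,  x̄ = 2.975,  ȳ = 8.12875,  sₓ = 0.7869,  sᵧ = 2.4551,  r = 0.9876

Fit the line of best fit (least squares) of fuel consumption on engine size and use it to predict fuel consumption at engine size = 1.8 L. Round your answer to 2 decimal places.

b = r · sᵧ/sₓ = 0.9876 · 2.4551/0.7869 = 3.081277
a = ȳ − b·x̄ = 8.12875 − 3.081277·2.975 = -1.038049
ŷ(1.8) = a + b·1.8 = -1.038049 + 3.081277·1.8 = 4.508250

4.51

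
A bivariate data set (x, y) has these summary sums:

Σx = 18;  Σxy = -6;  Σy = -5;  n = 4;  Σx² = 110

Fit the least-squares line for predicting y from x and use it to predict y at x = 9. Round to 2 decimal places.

1.31

Sxx = Σx² − (Σx)²/n = 110 − 81 = 29
Sxy = Σxy − (Σx)(Σy)/n = -6 − (-22.5) = 16.5
b = Sxy/Sxx = 16.5/29 = 0.568966
a = ȳ − b·x̄ = -1.25 − 0.568966·4.5 = -3.810345
ŷ(9) = a + b·9 = -3.810345 + 0.568966·9 = 1.310345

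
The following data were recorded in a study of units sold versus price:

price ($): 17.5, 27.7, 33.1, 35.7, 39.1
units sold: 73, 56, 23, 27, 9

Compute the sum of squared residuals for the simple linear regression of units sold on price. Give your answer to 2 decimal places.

n = 5, Σx = 153.1, Σy = 188, Σxy = 4905.8, Σx² = 4972.45, Σy² = 9804
Sxx = Σx² − (Σx)²/n = 4972.45 − 4687.922 = 284.528
Sxy = Σxy − (Σx)(Σy)/n = 4905.8 − 5756.56 = -850.76
Syy = Σy² − (Σy)²/n = 9804 − 7068.8 = 2735.2
b = Sxy/Sxx = -850.76/284.528 = -2.990075
SSE = Syy − b·Sxy = 2735.2 − (-2.990075)·(-850.76) = 191.363971

191.36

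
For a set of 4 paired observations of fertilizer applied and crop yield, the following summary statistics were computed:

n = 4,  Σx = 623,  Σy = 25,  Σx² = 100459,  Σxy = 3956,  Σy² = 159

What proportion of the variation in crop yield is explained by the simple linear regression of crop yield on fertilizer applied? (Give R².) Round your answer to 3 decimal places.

Sxx = Σx² − (Σx)²/n = 100459 − 97032.25 = 3426.75
Sxy = Σxy − (Σx)(Σy)/n = 3956 − 3893.75 = 62.25
Syy = Σy² − (Σy)²/n = 159 − 156.25 = 2.75
R² = Sxy²/(Sxx·Syy) = (62.25)²/(3426.75·2.75) = 0.411210

0.411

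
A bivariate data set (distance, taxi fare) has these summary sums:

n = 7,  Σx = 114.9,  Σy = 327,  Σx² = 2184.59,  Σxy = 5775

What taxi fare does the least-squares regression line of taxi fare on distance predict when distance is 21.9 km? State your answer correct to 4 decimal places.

Sxx = Σx² − (Σx)²/n = 2184.59 − 1886.001429 = 298.588571
Sxy = Σxy − (Σx)(Σy)/n = 5775 − 5367.471429 = 407.528571
b = Sxy/Sxx = 407.528571/298.588571 = 1.364850
a = ȳ − b·x̄ = 46.714286 − 1.364850·16.414286 = 24.311250
ŷ(21.9) = a + b·21.9 = 24.311250 + 1.364850·21.9 = 54.201462

54.2015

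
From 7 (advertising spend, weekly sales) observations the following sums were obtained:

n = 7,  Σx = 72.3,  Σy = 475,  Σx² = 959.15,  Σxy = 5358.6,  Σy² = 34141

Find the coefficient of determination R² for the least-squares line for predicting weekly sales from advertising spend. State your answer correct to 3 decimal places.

0.505

Sxx = Σx² − (Σx)²/n = 959.15 − 746.755714 = 212.394286
Sxy = Σxy − (Σx)(Σy)/n = 5358.6 − 4906.071429 = 452.528571
Syy = Σy² − (Σy)²/n = 34141 − 32232.142857 = 1908.857143
R² = Sxy²/(Sxx·Syy) = (452.528571)²/(212.394286·1908.857143) = 0.505098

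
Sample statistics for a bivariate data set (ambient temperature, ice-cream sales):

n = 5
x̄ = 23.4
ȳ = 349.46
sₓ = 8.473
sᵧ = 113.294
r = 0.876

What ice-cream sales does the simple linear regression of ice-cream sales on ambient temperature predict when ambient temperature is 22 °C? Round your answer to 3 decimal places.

b = r · sᵧ/sₓ = 0.876 · 113.294/8.473 = 11.713153
a = ȳ − b·x̄ = 349.46 − 11.713153·23.4 = 75.372224
ŷ(22) = a + b·22 = 75.372224 + 11.713153·22 = 333.061586

333.062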